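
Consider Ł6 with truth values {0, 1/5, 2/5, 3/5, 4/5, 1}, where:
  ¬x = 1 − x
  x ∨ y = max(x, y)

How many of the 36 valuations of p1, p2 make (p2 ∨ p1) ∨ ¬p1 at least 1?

16

value 1: 16 assignments (counts)
value 4/5: 12 assignments
value 3/5: 8 assignments
So 16 of the 36 assignments meet the threshold.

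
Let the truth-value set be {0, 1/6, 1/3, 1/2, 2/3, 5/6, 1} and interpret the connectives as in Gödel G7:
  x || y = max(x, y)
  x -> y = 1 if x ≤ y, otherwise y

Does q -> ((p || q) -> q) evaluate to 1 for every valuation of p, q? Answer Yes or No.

At p = 1/2, q = 1/3, for instance:
p || q = 1/2 || 1/3 = 1/2
(p || q) -> q = 1/2 -> 1/3 = 1/3
q -> ((p || q) -> q) = 1/3 -> 1/3 = 1
and checking the remaining 48 assignments likewise gives ≥ 1 in every case.

Yes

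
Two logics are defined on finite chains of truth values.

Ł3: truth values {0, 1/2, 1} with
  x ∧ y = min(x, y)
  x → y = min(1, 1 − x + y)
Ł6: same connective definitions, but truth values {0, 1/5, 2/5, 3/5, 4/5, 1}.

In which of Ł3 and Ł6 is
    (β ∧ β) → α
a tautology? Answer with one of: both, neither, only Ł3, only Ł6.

In Ł3: at α = 0, β = 1/2 the value is 1/2 — not a tautology.
In Ł6: at α = 0, β = 1/5 the value is 4/5 — not a tautology.

neither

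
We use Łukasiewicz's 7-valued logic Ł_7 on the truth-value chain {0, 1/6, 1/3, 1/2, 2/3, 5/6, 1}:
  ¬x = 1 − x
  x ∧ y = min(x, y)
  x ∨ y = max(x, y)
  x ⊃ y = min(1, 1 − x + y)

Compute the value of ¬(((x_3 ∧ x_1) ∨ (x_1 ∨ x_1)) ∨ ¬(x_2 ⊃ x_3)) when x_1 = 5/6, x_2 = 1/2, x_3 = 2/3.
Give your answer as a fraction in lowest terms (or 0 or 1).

1/6

x_3 ∧ x_1 = 2/3 ∧ 5/6 = 2/3
x_1 ∨ x_1 = 5/6 ∨ 5/6 = 5/6
(x_3 ∧ x_1) ∨ (x_1 ∨ x_1) = 2/3 ∨ 5/6 = 5/6
x_2 ⊃ x_3 = 1/2 ⊃ 2/3 = 1
¬(x_2 ⊃ x_3) = ¬1 = 0
((x_3 ∧ x_1) ∨ (x_1 ∨ x_1)) ∨ ¬(x_2 ⊃ x_3) = 5/6 ∨ 0 = 5/6
¬(((x_3 ∧ x_1) ∨ (x_1 ∨ x_1)) ∨ ¬(x_2 ⊃ x_3)) = ¬5/6 = 1/6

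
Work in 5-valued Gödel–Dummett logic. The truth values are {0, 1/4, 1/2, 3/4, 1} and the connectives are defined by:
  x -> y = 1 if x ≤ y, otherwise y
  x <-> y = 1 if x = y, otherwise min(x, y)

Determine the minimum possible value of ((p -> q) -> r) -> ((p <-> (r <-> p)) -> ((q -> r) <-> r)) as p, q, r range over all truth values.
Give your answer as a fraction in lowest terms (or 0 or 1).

Take p = 1/4, q = 0, r = 1/2:
p -> q = 1/4 -> 0 = 0
(p -> q) -> r = 0 -> 1/2 = 1
r <-> p = 1/2 <-> 1/4 = 1/4
p <-> (r <-> p) = 1/4 <-> 1/4 = 1
q -> r = 0 -> 1/2 = 1
(q -> r) <-> r = 1 <-> 1/2 = 1/2
(p <-> (r <-> p)) -> ((q -> r) <-> r) = 1 -> 1/2 = 1/2
((p -> q) -> r) -> ((p <-> (r <-> p)) -> ((q -> r) <-> r)) = 1 -> 1/2 = 1/2
No assignment yields a value below 1/2, so this is the minimum.

1/2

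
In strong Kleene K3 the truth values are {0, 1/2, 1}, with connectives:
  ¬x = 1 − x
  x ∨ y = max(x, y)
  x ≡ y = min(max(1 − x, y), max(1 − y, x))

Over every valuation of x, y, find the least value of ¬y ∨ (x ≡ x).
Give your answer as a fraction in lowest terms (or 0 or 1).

Take x = 1/2, y = 1/2:
¬y = ¬1/2 = 1/2
x ≡ x = 1/2 ≡ 1/2 = 1/2
¬y ∨ (x ≡ x) = 1/2 ∨ 1/2 = 1/2
No assignment yields a value below 1/2, so this is the minimum.

1/2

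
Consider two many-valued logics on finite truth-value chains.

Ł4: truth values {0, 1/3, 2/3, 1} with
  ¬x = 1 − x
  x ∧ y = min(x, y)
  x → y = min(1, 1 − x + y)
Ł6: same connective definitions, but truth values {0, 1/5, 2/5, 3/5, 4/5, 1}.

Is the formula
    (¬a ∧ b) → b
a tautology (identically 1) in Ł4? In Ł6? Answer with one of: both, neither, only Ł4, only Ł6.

both

In Ł4: every assignment gives 1 — tautology.
In Ł6: every assignment gives 1 — tautology.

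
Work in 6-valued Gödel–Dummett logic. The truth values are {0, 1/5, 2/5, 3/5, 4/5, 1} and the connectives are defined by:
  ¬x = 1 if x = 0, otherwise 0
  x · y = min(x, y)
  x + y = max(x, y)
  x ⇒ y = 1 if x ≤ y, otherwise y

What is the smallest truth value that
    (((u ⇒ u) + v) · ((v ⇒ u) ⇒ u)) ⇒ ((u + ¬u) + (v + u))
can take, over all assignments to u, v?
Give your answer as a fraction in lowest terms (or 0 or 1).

2/5

Take u = 1/5, v = 2/5:
u ⇒ u = 1/5 ⇒ 1/5 = 1
(u ⇒ u) + v = 1 + 2/5 = 1
v ⇒ u = 2/5 ⇒ 1/5 = 1/5
(v ⇒ u) ⇒ u = 1/5 ⇒ 1/5 = 1
((u ⇒ u) + v) · ((v ⇒ u) ⇒ u) = 1 · 1 = 1
¬u = ¬1/5 = 0
u + ¬u = 1/5 + 0 = 1/5
v + u = 2/5 + 1/5 = 2/5
(u + ¬u) + (v + u) = 1/5 + 2/5 = 2/5
(((u ⇒ u) + v) · ((v ⇒ u) ⇒ u)) ⇒ ((u + ¬u) + (v + u)) = 1 ⇒ 2/5 = 2/5
No assignment yields a value below 2/5, so this is the minimum.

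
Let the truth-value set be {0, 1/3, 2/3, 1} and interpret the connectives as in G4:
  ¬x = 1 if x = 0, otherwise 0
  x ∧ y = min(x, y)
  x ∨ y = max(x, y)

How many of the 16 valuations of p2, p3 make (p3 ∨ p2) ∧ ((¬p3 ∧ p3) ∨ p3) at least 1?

p2 = 0, p3 = 0 ↦ 0  <
p2 = 0, p3 = 1/3 ↦ 1/3  <
p2 = 0, p3 = 2/3 ↦ 2/3  <
p2 = 0, p3 = 1 ↦ 1  ≥
p2 = 1/3, p3 = 0 ↦ 0  <
p2 = 1/3, p3 = 1/3 ↦ 1/3  <
p2 = 1/3, p3 = 2/3 ↦ 2/3  <
p2 = 1/3, p3 = 1 ↦ 1  ≥
p2 = 2/3, p3 = 0 ↦ 0  <
p2 = 2/3, p3 = 1/3 ↦ 1/3  <
p2 = 2/3, p3 = 2/3 ↦ 2/3  <
p2 = 2/3, p3 = 1 ↦ 1  ≥
p2 = 1, p3 = 0 ↦ 0  <
p2 = 1, p3 = 1/3 ↦ 1/3  <
p2 = 1, p3 = 2/3 ↦ 2/3  <
p2 = 1, p3 = 1 ↦ 1  ≥
So 4 of the 16 assignments meet the threshold.

4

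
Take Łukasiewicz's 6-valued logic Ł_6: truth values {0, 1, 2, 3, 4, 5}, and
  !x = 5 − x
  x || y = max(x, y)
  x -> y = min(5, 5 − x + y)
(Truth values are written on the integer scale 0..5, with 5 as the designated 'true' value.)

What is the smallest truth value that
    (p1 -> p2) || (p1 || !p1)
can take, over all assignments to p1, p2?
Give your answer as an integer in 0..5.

3

Take p1 = 2, p2 = 0:
p1 -> p2 = 2 -> 0 = 3
!p1 = !2 = 3
p1 || !p1 = 2 || 3 = 3
(p1 -> p2) || (p1 || !p1) = 3 || 3 = 3
No assignment yields a value below 3, so this is the minimum.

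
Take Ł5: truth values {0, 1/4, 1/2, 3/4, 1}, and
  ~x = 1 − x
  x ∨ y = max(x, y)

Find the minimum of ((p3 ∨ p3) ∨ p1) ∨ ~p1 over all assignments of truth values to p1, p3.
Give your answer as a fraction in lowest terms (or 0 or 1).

Take p1 = 1/2, p3 = 0:
p3 ∨ p3 = 0 ∨ 0 = 0
(p3 ∨ p3) ∨ p1 = 0 ∨ 1/2 = 1/2
~p1 = ~1/2 = 1/2
((p3 ∨ p3) ∨ p1) ∨ ~p1 = 1/2 ∨ 1/2 = 1/2
No assignment yields a value below 1/2, so this is the minimum.

1/2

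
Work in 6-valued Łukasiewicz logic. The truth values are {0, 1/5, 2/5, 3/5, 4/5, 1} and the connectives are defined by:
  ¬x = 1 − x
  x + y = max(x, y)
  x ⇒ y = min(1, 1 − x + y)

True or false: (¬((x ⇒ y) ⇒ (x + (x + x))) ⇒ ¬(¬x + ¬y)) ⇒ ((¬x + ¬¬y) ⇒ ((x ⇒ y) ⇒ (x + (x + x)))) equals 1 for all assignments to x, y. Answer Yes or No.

No

Counterexample: take x = 1/5, y = 1.
x ⇒ y = 1/5 ⇒ 1 = 1
x + x = 1/5 + 1/5 = 1/5
x + (x + x) = 1/5 + 1/5 = 1/5
(x ⇒ y) ⇒ (x + (x + x)) = 1 ⇒ 1/5 = 1/5
¬((x ⇒ y) ⇒ (x + (x + x))) = ¬1/5 = 4/5
¬x = ¬1/5 = 4/5
¬y = ¬1 = 0
¬x + ¬y = 4/5 + 0 = 4/5
¬(¬x + ¬y) = ¬4/5 = 1/5
¬((x ⇒ y) ⇒ (x + (x + x))) ⇒ ¬(¬x + ¬y) = 4/5 ⇒ 1/5 = 2/5
¬x = ¬1/5 = 4/5
¬y = ¬1 = 0
¬¬y = ¬0 = 1
¬x + ¬¬y = 4/5 + 1 = 1
x ⇒ y = 1/5 ⇒ 1 = 1
x + x = 1/5 + 1/5 = 1/5
x + (x + x) = 1/5 + 1/5 = 1/5
(x ⇒ y) ⇒ (x + (x + x)) = 1 ⇒ 1/5 = 1/5
(¬x + ¬¬y) ⇒ ((x ⇒ y) ⇒ (x + (x + x))) = 1 ⇒ 1/5 = 1/5
(¬((x ⇒ y) ⇒ (x + (x + x))) ⇒ ¬(¬x + ¬y)) ⇒ ((¬x + ¬¬y) ⇒ ((x ⇒ y) ⇒ (x + (x + x)))) = 2/5 ⇒ 1/5 = 4/5
This gives 4/5 ≠ 1.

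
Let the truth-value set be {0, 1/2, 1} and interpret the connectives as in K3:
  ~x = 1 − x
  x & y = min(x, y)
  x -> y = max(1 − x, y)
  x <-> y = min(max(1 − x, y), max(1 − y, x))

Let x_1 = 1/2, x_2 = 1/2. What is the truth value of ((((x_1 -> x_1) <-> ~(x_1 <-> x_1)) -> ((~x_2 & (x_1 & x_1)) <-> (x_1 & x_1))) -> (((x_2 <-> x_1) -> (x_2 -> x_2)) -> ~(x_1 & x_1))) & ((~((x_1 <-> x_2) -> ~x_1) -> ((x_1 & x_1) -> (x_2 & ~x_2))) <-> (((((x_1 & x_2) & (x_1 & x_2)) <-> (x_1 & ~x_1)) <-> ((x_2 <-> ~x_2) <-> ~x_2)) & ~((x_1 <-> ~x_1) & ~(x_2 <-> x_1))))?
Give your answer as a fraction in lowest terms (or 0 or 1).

1/2

x_1 -> x_1 = 1/2 -> 1/2 = 1/2
x_1 <-> x_1 = 1/2 <-> 1/2 = 1/2
~(x_1 <-> x_1) = ~1/2 = 1/2
(x_1 -> x_1) <-> ~(x_1 <-> x_1) = 1/2 <-> 1/2 = 1/2
~x_2 = ~1/2 = 1/2
x_1 & x_1 = 1/2 & 1/2 = 1/2
~x_2 & (x_1 & x_1) = 1/2 & 1/2 = 1/2
x_1 & x_1 = 1/2 & 1/2 = 1/2
(~x_2 & (x_1 & x_1)) <-> (x_1 & x_1) = 1/2 <-> 1/2 = 1/2
((x_1 -> x_1) <-> ~(x_1 <-> x_1)) -> ((~x_2 & (x_1 & x_1)) <-> (x_1 & x_1)) = 1/2 -> 1/2 = 1/2
x_2 <-> x_1 = 1/2 <-> 1/2 = 1/2
x_2 -> x_2 = 1/2 -> 1/2 = 1/2
(x_2 <-> x_1) -> (x_2 -> x_2) = 1/2 -> 1/2 = 1/2
x_1 & x_1 = 1/2 & 1/2 = 1/2
~(x_1 & x_1) = ~1/2 = 1/2
((x_2 <-> x_1) -> (x_2 -> x_2)) -> ~(x_1 & x_1) = 1/2 -> 1/2 = 1/2
(((x_1 -> x_1) <-> ~(x_1 <-> x_1)) -> ((~x_2 & (x_1 & x_1)) <-> (x_1 & x_1))) -> (((x_2 <-> x_1) -> (x_2 -> x_2)) -> ~(x_1 & x_1)) = 1/2 -> 1/2 = 1/2
x_1 <-> x_2 = 1/2 <-> 1/2 = 1/2
~x_1 = ~1/2 = 1/2
(x_1 <-> x_2) -> ~x_1 = 1/2 -> 1/2 = 1/2
~((x_1 <-> x_2) -> ~x_1) = ~1/2 = 1/2
x_1 & x_1 = 1/2 & 1/2 = 1/2
~x_2 = ~1/2 = 1/2
x_2 & ~x_2 = 1/2 & 1/2 = 1/2
(x_1 & x_1) -> (x_2 & ~x_2) = 1/2 -> 1/2 = 1/2
~((x_1 <-> x_2) -> ~x_1) -> ((x_1 & x_1) -> (x_2 & ~x_2)) = 1/2 -> 1/2 = 1/2
x_1 & x_2 = 1/2 & 1/2 = 1/2
x_1 & x_2 = 1/2 & 1/2 = 1/2
(x_1 & x_2) & (x_1 & x_2) = 1/2 & 1/2 = 1/2
~x_1 = ~1/2 = 1/2
x_1 & ~x_1 = 1/2 & 1/2 = 1/2
((x_1 & x_2) & (x_1 & x_2)) <-> (x_1 & ~x_1) = 1/2 <-> 1/2 = 1/2
~x_2 = ~1/2 = 1/2
x_2 <-> ~x_2 = 1/2 <-> 1/2 = 1/2
~x_2 = ~1/2 = 1/2
(x_2 <-> ~x_2) <-> ~x_2 = 1/2 <-> 1/2 = 1/2
(((x_1 & x_2) & (x_1 & x_2)) <-> (x_1 & ~x_1)) <-> ((x_2 <-> ~x_2) <-> ~x_2) = 1/2 <-> 1/2 = 1/2
~x_1 = ~1/2 = 1/2
x_1 <-> ~x_1 = 1/2 <-> 1/2 = 1/2
x_2 <-> x_1 = 1/2 <-> 1/2 = 1/2
~(x_2 <-> x_1) = ~1/2 = 1/2
(x_1 <-> ~x_1) & ~(x_2 <-> x_1) = 1/2 & 1/2 = 1/2
~((x_1 <-> ~x_1) & ~(x_2 <-> x_1)) = ~1/2 = 1/2
((((x_1 & x_2) & (x_1 & x_2)) <-> (x_1 & ~x_1)) <-> ((x_2 <-> ~x_2) <-> ~x_2)) & ~((x_1 <-> ~x_1) & ~(x_2 <-> x_1)) = 1/2 & 1/2 = 1/2
(~((x_1 <-> x_2) -> ~x_1) -> ((x_1 & x_1) -> (x_2 & ~x_2))) <-> (((((x_1 & x_2) & (x_1 & x_2)) <-> (x_1 & ~x_1)) <-> ((x_2 <-> ~x_2) <-> ~x_2)) & ~((x_1 <-> ~x_1) & ~(x_2 <-> x_1))) = 1/2 <-> 1/2 = 1/2
((((x_1 -> x_1) <-> ~(x_1 <-> x_1)) -> ((~x_2 & (x_1 & x_1)) <-> (x_1 & x_1))) -> (((x_2 <-> x_1) -> (x_2 -> x_2)) -> ~(x_1 & x_1))) & ((~((x_1 <-> x_2) -> ~x_1) -> ((x_1 & x_1) -> (x_2 & ~x_2))) <-> (((((x_1 & x_2) & (x_1 & x_2)) <-> (x_1 & ~x_1)) <-> ((x_2 <-> ~x_2) <-> ~x_2)) & ~((x_1 <-> ~x_1) & ~(x_2 <-> x_1)))) = 1/2 & 1/2 = 1/2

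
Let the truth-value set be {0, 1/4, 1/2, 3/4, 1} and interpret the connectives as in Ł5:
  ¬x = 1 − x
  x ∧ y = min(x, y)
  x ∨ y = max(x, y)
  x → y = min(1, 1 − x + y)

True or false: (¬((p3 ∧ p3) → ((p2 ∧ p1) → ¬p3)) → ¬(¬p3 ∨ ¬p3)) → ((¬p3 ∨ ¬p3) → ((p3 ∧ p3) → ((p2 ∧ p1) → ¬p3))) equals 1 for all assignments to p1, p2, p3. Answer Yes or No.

Yes

At p1 = 1/4, p2 = 1/2, p3 = 1/4, for instance:
p3 ∧ p3 = 1/4 ∧ 1/4 = 1/4
p2 ∧ p1 = 1/2 ∧ 1/4 = 1/4
¬p3 = ¬1/4 = 3/4
(p2 ∧ p1) → ¬p3 = 1/4 → 3/4 = 1
(p3 ∧ p3) → ((p2 ∧ p1) → ¬p3) = 1/4 → 1 = 1
¬((p3 ∧ p3) → ((p2 ∧ p1) → ¬p3)) = ¬1 = 0
¬p3 = ¬1/4 = 3/4
¬p3 = ¬1/4 = 3/4
¬p3 ∨ ¬p3 = 3/4 ∨ 3/4 = 3/4
¬(¬p3 ∨ ¬p3) = ¬3/4 = 1/4
¬((p3 ∧ p3) → ((p2 ∧ p1) → ¬p3)) → ¬(¬p3 ∨ ¬p3) = 0 → 1/4 = 1
(¬p3 ∨ ¬p3) → ((p3 ∧ p3) → ((p2 ∧ p1) → ¬p3)) = 3/4 → 1 = 1
(¬((p3 ∧ p3) → ((p2 ∧ p1) → ¬p3)) → ¬(¬p3 ∨ ¬p3)) → ((¬p3 ∨ ¬p3) → ((p3 ∧ p3) → ((p2 ∧ p1) → ¬p3))) = 1 → 1 = 1
and checking the remaining 124 assignments likewise gives ≥ 1 in every case.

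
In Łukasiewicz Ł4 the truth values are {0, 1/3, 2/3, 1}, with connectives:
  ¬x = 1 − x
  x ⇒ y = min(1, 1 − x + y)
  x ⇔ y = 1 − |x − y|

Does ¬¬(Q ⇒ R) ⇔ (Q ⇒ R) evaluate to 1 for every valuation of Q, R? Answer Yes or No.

Q = 0, R = 0 ↦ 1
Q = 0, R = 1/3 ↦ 1
Q = 0, R = 2/3 ↦ 1
Q = 0, R = 1 ↦ 1
Q = 1/3, R = 0 ↦ 1
Q = 1/3, R = 1/3 ↦ 1
Q = 1/3, R = 2/3 ↦ 1
Q = 1/3, R = 1 ↦ 1
Q = 2/3, R = 0 ↦ 1
Q = 2/3, R = 1/3 ↦ 1
Q = 2/3, R = 2/3 ↦ 1
Q = 2/3, R = 1 ↦ 1
Q = 1, R = 0 ↦ 1
Q = 1, R = 1/3 ↦ 1
Q = 1, R = 2/3 ↦ 1
Q = 1, R = 1 ↦ 1
Every assignment gives a value ≥ 1.

Yes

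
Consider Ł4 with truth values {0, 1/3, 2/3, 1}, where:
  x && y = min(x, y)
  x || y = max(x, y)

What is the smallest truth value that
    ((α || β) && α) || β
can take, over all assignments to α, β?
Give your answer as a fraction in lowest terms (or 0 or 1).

0

Take α = 0, β = 0:
α || β = 0 || 0 = 0
(α || β) && α = 0 && 0 = 0
((α || β) && α) || β = 0 || 0 = 0
No assignment yields a value below 0, so this is the minimum.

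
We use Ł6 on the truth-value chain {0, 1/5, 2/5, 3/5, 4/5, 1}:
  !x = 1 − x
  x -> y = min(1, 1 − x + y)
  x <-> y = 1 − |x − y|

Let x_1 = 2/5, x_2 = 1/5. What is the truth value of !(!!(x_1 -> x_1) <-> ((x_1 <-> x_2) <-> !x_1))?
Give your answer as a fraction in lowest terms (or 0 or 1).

1/5

x_1 -> x_1 = 2/5 -> 2/5 = 1
!(x_1 -> x_1) = !1 = 0
!!(x_1 -> x_1) = !0 = 1
x_1 <-> x_2 = 2/5 <-> 1/5 = 4/5
!x_1 = !2/5 = 3/5
(x_1 <-> x_2) <-> !x_1 = 4/5 <-> 3/5 = 4/5
!!(x_1 -> x_1) <-> ((x_1 <-> x_2) <-> !x_1) = 1 <-> 4/5 = 4/5
!(!!(x_1 -> x_1) <-> ((x_1 <-> x_2) <-> !x_1)) = !4/5 = 1/5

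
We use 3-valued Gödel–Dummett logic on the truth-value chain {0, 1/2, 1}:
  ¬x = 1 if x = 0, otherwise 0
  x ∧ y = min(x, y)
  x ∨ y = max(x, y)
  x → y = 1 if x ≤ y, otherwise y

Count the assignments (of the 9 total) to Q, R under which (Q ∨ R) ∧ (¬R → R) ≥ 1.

4

Q = 0, R = 0 ↦ 0  <
Q = 0, R = 1/2 ↦ 1/2  <
Q = 0, R = 1 ↦ 1  ≥
Q = 1/2, R = 0 ↦ 0  <
Q = 1/2, R = 1/2 ↦ 1/2  <
Q = 1/2, R = 1 ↦ 1  ≥
Q = 1, R = 0 ↦ 0  <
Q = 1, R = 1/2 ↦ 1  ≥
Q = 1, R = 1 ↦ 1  ≥
So 4 of the 9 assignments meet the threshold.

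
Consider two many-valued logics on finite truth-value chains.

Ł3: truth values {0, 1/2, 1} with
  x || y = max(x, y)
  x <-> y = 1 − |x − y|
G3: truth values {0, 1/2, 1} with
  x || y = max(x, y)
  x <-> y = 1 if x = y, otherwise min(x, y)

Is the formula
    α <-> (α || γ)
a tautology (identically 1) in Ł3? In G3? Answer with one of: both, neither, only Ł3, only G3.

neither

In Ł3: at α = 0, γ = 1/2 the value is 1/2 — not a tautology.
In G3: at α = 0, γ = 1/2 the value is 0 — not a tautology.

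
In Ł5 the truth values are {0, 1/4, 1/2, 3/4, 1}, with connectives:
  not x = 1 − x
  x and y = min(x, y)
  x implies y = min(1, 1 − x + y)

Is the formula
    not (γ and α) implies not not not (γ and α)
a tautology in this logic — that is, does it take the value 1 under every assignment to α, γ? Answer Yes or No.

Yes

At α = 0, γ = 1/2, for instance:
γ and α = 1/2 and 0 = 0
not (γ and α) = not 0 = 1
not not (γ and α) = not 1 = 0
not not not (γ and α) = not 0 = 1
not (γ and α) implies not not not (γ and α) = 1 implies 1 = 1
and checking the remaining 24 assignments likewise gives ≥ 1 in every case.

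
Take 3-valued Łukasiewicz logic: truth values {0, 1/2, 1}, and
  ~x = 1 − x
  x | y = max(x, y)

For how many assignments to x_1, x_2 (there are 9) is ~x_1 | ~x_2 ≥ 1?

x_1 = 0, x_2 = 0 ↦ 1  ≥
x_1 = 0, x_2 = 1/2 ↦ 1  ≥
x_1 = 0, x_2 = 1 ↦ 1  ≥
x_1 = 1/2, x_2 = 0 ↦ 1  ≥
x_1 = 1/2, x_2 = 1/2 ↦ 1/2  <
x_1 = 1/2, x_2 = 1 ↦ 1/2  <
x_1 = 1, x_2 = 0 ↦ 1  ≥
x_1 = 1, x_2 = 1/2 ↦ 1/2  <
x_1 = 1, x_2 = 1 ↦ 0  <
So 5 of the 9 assignments meet the threshold.

5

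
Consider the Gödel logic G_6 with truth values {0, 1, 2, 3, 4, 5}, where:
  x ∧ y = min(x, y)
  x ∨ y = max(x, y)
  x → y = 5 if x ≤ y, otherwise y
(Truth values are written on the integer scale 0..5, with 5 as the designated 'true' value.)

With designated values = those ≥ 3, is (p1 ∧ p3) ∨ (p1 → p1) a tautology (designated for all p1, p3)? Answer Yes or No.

Yes

At p1 = 3, p3 = 4, for instance:
p1 ∧ p3 = 3 ∧ 4 = 3
p1 → p1 = 3 → 3 = 5
(p1 ∧ p3) ∨ (p1 → p1) = 3 ∨ 5 = 5
and checking the remaining 35 assignments likewise gives ≥ 3 in every case.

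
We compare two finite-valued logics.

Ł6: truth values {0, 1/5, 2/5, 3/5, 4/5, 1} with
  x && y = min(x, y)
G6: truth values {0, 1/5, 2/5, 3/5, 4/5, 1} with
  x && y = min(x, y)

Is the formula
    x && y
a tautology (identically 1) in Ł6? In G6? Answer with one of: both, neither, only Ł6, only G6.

neither

In Ł6: at x = 0, y = 0 the value is 0 — not a tautology.
In G6: at x = 0, y = 0 the value is 0 — not a tautology.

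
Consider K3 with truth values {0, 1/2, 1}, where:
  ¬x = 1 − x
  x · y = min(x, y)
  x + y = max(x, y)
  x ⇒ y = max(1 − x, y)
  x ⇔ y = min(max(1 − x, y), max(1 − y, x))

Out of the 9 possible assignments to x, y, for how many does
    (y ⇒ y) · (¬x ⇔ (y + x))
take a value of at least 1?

1

x = 0, y = 0 ↦ 0  <
x = 0, y = 1/2 ↦ 1/2  <
x = 0, y = 1 ↦ 1  ≥
x = 1/2, y = 0 ↦ 1/2  <
x = 1/2, y = 1/2 ↦ 1/2  <
x = 1/2, y = 1 ↦ 1/2  <
x = 1, y = 0 ↦ 0  <
x = 1, y = 1/2 ↦ 0  <
x = 1, y = 1 ↦ 0  <
So 1 of the 9 assignments meets the threshold.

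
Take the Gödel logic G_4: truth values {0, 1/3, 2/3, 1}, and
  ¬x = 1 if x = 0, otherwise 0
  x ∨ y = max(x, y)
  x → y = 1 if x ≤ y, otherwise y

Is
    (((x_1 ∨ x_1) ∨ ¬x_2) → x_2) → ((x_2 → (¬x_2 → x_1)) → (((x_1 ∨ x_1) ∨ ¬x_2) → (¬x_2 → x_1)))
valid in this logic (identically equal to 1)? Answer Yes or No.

x_1 = 0, x_2 = 0 ↦ 1
x_1 = 0, x_2 = 1/3 ↦ 1
x_1 = 0, x_2 = 2/3 ↦ 1
x_1 = 0, x_2 = 1 ↦ 1
x_1 = 1/3, x_2 = 0 ↦ 1
x_1 = 1/3, x_2 = 1/3 ↦ 1
x_1 = 1/3, x_2 = 2/3 ↦ 1
x_1 = 1/3, x_2 = 1 ↦ 1
x_1 = 2/3, x_2 = 0 ↦ 1
x_1 = 2/3, x_2 = 1/3 ↦ 1
x_1 = 2/3, x_2 = 2/3 ↦ 1
x_1 = 2/3, x_2 = 1 ↦ 1
x_1 = 1, x_2 = 0 ↦ 1
x_1 = 1, x_2 = 1/3 ↦ 1
x_1 = 1, x_2 = 2/3 ↦ 1
x_1 = 1, x_2 = 1 ↦ 1
Every assignment gives a value ≥ 1.

Yes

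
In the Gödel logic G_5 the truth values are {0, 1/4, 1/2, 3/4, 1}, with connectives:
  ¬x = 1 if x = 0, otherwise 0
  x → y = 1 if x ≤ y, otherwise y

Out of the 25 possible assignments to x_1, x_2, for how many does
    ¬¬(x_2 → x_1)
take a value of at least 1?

21

value 1: 21 assignments (counts)
value 0: 4 assignments
So 21 of the 25 assignments meet the threshold.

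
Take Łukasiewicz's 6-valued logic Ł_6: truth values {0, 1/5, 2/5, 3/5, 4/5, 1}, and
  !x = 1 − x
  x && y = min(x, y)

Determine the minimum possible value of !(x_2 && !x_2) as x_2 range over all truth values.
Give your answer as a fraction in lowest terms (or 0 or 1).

Take x_2 = 2/5:
!x_2 = !2/5 = 3/5
x_2 && !x_2 = 2/5 && 3/5 = 2/5
!(x_2 && !x_2) = !2/5 = 3/5
No assignment yields a value below 3/5, so this is the minimum.

3/5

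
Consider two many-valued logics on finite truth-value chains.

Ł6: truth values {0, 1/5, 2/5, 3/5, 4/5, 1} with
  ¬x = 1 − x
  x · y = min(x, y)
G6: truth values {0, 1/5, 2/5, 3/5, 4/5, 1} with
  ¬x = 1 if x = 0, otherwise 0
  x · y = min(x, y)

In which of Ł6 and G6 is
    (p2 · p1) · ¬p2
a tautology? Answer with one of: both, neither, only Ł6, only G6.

neither

In Ł6: at p1 = 0, p2 = 0 the value is 0 — not a tautology.
In G6: at p1 = 0, p2 = 0 the value is 0 — not a tautology.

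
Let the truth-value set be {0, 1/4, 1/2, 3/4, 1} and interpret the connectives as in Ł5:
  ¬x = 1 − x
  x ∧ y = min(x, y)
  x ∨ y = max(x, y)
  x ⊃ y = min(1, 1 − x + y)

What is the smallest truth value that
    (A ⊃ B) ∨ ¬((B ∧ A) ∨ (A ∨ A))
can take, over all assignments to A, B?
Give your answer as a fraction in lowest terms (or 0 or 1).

Take A = 1, B = 0:
A ⊃ B = 1 ⊃ 0 = 0
B ∧ A = 0 ∧ 1 = 0
A ∨ A = 1 ∨ 1 = 1
(B ∧ A) ∨ (A ∨ A) = 0 ∨ 1 = 1
¬((B ∧ A) ∨ (A ∨ A)) = ¬1 = 0
(A ⊃ B) ∨ ¬((B ∧ A) ∨ (A ∨ A)) = 0 ∨ 0 = 0
No assignment yields a value below 0, so this is the minimum.

0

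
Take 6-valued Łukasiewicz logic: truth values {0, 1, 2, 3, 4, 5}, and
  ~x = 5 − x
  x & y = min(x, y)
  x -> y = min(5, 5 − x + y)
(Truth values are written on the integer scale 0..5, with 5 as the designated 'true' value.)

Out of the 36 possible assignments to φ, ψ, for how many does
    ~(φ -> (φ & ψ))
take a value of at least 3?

value 5: 1 assignment (counts)
value 4: 2 assignments (counts)
value 3: 3 assignments (counts)
value 2: 4 assignments
value 1: 5 assignments
value 0: 21 assignments
So 6 of the 36 assignments meet the threshold.

6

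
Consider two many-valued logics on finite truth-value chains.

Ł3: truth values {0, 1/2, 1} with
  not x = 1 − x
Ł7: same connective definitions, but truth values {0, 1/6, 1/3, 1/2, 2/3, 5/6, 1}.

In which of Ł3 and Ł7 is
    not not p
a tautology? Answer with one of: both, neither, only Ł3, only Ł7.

In Ł3: at p = 0 the value is 0 — not a tautology.
In Ł7: at p = 0 the value is 0 — not a tautology.

neither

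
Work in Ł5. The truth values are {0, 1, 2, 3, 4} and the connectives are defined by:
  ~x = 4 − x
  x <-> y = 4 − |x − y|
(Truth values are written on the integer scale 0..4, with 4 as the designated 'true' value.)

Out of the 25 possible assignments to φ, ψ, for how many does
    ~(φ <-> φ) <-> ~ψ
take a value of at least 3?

value 4: 5 assignments (counts)
value 3: 5 assignments (counts)
value 2: 5 assignments
value 1: 5 assignments
value 0: 5 assignments
So 10 of the 25 assignments meet the threshold.

10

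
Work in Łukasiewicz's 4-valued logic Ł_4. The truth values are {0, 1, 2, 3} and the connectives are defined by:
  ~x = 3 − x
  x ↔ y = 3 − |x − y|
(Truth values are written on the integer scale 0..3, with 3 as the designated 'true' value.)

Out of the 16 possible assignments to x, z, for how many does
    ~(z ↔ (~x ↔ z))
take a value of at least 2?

x = 0, z = 0 ↦ 0  <
x = 0, z = 1 ↦ 0  <
x = 0, z = 2 ↦ 0  <
x = 0, z = 3 ↦ 0  <
x = 1, z = 0 ↦ 1  <
x = 1, z = 1 ↦ 1  <
x = 1, z = 2 ↦ 1  <
x = 1, z = 3 ↦ 1  <
x = 2, z = 0 ↦ 2  ≥
x = 2, z = 1 ↦ 2  ≥
x = 2, z = 2 ↦ 0  <
x = 2, z = 3 ↦ 2  ≥
x = 3, z = 0 ↦ 3  ≥
x = 3, z = 1 ↦ 1  <
x = 3, z = 2 ↦ 1  <
x = 3, z = 3 ↦ 3  ≥
So 5 of the 16 assignments meet the threshold.

5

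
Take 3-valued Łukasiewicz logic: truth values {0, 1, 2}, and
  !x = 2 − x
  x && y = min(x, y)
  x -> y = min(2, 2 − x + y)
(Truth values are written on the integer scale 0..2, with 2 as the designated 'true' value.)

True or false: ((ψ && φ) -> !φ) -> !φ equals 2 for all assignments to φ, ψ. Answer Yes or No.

Counterexample: take φ = 1, ψ = 0.
ψ && φ = 0 && 1 = 0
!φ = !1 = 1
(ψ && φ) -> !φ = 0 -> 1 = 2
!φ = !1 = 1
((ψ && φ) -> !φ) -> !φ = 2 -> 1 = 1
This gives 1 ≠ 2.

No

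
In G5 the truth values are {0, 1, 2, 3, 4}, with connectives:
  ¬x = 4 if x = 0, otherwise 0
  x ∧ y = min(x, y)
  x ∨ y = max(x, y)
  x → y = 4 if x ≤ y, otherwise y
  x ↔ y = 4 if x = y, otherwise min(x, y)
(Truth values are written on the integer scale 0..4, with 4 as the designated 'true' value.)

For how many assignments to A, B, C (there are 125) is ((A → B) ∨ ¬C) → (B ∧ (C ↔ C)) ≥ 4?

65

value 4: 65 assignments (counts)
value 3: 21 assignments
value 2: 17 assignments
value 1: 13 assignments
value 0: 9 assignments
So 65 of the 125 assignments meet the threshold.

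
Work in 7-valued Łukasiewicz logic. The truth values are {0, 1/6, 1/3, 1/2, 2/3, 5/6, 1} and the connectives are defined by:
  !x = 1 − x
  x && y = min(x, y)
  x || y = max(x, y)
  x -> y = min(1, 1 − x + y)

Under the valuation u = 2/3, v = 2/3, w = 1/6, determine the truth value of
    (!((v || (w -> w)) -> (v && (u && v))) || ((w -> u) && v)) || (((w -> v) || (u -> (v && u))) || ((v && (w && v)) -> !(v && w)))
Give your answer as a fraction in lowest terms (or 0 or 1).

1

w -> w = 1/6 -> 1/6 = 1
v || (w -> w) = 2/3 || 1 = 1
u && v = 2/3 && 2/3 = 2/3
v && (u && v) = 2/3 && 2/3 = 2/3
(v || (w -> w)) -> (v && (u && v)) = 1 -> 2/3 = 2/3
!((v || (w -> w)) -> (v && (u && v))) = !2/3 = 1/3
w -> u = 1/6 -> 2/3 = 1
(w -> u) && v = 1 && 2/3 = 2/3
!((v || (w -> w)) -> (v && (u && v))) || ((w -> u) && v) = 1/3 || 2/3 = 2/3
w -> v = 1/6 -> 2/3 = 1
v && u = 2/3 && 2/3 = 2/3
u -> (v && u) = 2/3 -> 2/3 = 1
(w -> v) || (u -> (v && u)) = 1 || 1 = 1
w && v = 1/6 && 2/3 = 1/6
v && (w && v) = 2/3 && 1/6 = 1/6
v && w = 2/3 && 1/6 = 1/6
!(v && w) = !1/6 = 5/6
(v && (w && v)) -> !(v && w) = 1/6 -> 5/6 = 1
((w -> v) || (u -> (v && u))) || ((v && (w && v)) -> !(v && w)) = 1 || 1 = 1
(!((v || (w -> w)) -> (v && (u && v))) || ((w -> u) && v)) || (((w -> v) || (u -> (v && u))) || ((v && (w && v)) -> !(v && w))) = 2/3 || 1 = 1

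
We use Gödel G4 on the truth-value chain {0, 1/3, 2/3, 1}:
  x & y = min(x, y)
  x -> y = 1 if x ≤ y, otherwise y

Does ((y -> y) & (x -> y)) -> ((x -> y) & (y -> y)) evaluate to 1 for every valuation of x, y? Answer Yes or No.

Yes

x = 0, y = 0 ↦ 1
x = 0, y = 1/3 ↦ 1
x = 0, y = 2/3 ↦ 1
x = 0, y = 1 ↦ 1
x = 1/3, y = 0 ↦ 1
x = 1/3, y = 1/3 ↦ 1
x = 1/3, y = 2/3 ↦ 1
x = 1/3, y = 1 ↦ 1
x = 2/3, y = 0 ↦ 1
x = 2/3, y = 1/3 ↦ 1
x = 2/3, y = 2/3 ↦ 1
x = 2/3, y = 1 ↦ 1
x = 1, y = 0 ↦ 1
x = 1, y = 1/3 ↦ 1
x = 1, y = 2/3 ↦ 1
x = 1, y = 1 ↦ 1
Every assignment gives a value ≥ 1.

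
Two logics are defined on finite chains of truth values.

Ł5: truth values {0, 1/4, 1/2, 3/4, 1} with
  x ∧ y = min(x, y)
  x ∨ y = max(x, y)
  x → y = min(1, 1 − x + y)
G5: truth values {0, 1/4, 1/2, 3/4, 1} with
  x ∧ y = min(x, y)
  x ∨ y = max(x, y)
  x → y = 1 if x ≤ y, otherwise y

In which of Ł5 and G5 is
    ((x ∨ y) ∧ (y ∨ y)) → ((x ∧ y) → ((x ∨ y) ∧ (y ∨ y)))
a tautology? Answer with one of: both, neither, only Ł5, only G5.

In Ł5: every assignment gives 1 — tautology.
In G5: every assignment gives 1 — tautology.

both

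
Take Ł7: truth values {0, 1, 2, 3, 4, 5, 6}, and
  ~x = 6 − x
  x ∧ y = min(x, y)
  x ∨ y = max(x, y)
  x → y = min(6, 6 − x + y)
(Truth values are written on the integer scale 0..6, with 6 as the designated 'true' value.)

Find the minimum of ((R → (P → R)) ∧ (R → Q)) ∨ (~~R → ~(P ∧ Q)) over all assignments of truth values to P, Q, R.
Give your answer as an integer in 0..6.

Take P = 3, Q = 3, R = 6:
P → R = 3 → 6 = 6
R → (P → R) = 6 → 6 = 6
R → Q = 6 → 3 = 3
(R → (P → R)) ∧ (R → Q) = 6 ∧ 3 = 3
~R = ~6 = 0
~~R = ~0 = 6
P ∧ Q = 3 ∧ 3 = 3
~(P ∧ Q) = ~3 = 3
~~R → ~(P ∧ Q) = 6 → 3 = 3
((R → (P → R)) ∧ (R → Q)) ∨ (~~R → ~(P ∧ Q)) = 3 ∨ 3 = 3
No assignment yields a value below 3, so this is the minimum.

3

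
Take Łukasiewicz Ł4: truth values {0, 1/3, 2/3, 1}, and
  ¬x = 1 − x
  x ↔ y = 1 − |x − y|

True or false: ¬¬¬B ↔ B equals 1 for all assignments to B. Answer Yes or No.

Counterexample: take B = 0.
¬B = ¬0 = 1
¬¬B = ¬1 = 0
¬¬¬B = ¬0 = 1
¬¬¬B ↔ B = 1 ↔ 0 = 0
This gives 0 ≠ 1.

No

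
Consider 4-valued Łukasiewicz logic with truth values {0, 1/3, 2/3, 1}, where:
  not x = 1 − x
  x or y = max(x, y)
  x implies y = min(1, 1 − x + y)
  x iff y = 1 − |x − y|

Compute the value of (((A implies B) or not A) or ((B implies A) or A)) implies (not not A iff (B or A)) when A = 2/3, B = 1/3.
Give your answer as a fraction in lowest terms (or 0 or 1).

A implies B = 2/3 implies 1/3 = 2/3
not A = not 2/3 = 1/3
(A implies B) or not A = 2/3 or 1/3 = 2/3
B implies A = 1/3 implies 2/3 = 1
(B implies A) or A = 1 or 2/3 = 1
((A implies B) or not A) or ((B implies A) or A) = 2/3 or 1 = 1
not A = not 2/3 = 1/3
not not A = not 1/3 = 2/3
B or A = 1/3 or 2/3 = 2/3
not not A iff (B or A) = 2/3 iff 2/3 = 1
(((A implies B) or not A) or ((B implies A) or A)) implies (not not A iff (B or A)) = 1 implies 1 = 1

1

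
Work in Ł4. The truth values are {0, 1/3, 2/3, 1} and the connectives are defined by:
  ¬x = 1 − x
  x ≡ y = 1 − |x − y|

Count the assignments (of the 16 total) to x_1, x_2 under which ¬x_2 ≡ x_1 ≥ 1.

4

x_1 = 0, x_2 = 0 ↦ 0  <
x_1 = 0, x_2 = 1/3 ↦ 1/3  <
x_1 = 0, x_2 = 2/3 ↦ 2/3  <
x_1 = 0, x_2 = 1 ↦ 1  ≥
x_1 = 1/3, x_2 = 0 ↦ 1/3  <
x_1 = 1/3, x_2 = 1/3 ↦ 2/3  <
x_1 = 1/3, x_2 = 2/3 ↦ 1  ≥
x_1 = 1/3, x_2 = 1 ↦ 2/3  <
x_1 = 2/3, x_2 = 0 ↦ 2/3  <
x_1 = 2/3, x_2 = 1/3 ↦ 1  ≥
x_1 = 2/3, x_2 = 2/3 ↦ 2/3  <
x_1 = 2/3, x_2 = 1 ↦ 1/3  <
x_1 = 1, x_2 = 0 ↦ 1  ≥
x_1 = 1, x_2 = 1/3 ↦ 2/3  <
x_1 = 1, x_2 = 2/3 ↦ 1/3  <
x_1 = 1, x_2 = 1 ↦ 0  <
So 4 of the 16 assignments meet the threshold.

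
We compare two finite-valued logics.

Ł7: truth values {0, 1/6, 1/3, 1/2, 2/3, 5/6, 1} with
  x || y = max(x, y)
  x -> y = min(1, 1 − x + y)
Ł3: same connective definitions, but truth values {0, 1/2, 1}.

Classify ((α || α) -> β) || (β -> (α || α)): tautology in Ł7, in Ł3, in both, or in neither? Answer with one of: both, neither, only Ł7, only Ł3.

In Ł7: every assignment gives 1 — tautology.
In Ł3: every assignment gives 1 — tautology.

both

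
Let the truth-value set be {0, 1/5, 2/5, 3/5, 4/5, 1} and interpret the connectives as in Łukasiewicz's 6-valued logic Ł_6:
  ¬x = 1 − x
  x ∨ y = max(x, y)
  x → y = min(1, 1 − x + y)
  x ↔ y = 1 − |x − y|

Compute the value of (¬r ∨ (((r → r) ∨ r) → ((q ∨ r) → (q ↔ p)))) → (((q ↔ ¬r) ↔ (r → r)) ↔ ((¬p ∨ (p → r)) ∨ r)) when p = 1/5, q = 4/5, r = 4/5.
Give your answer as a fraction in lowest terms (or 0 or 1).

¬r = ¬4/5 = 1/5
r → r = 4/5 → 4/5 = 1
(r → r) ∨ r = 1 ∨ 4/5 = 1
q ∨ r = 4/5 ∨ 4/5 = 4/5
q ↔ p = 4/5 ↔ 1/5 = 2/5
(q ∨ r) → (q ↔ p) = 4/5 → 2/5 = 3/5
((r → r) ∨ r) → ((q ∨ r) → (q ↔ p)) = 1 → 3/5 = 3/5
¬r ∨ (((r → r) ∨ r) → ((q ∨ r) → (q ↔ p))) = 1/5 ∨ 3/5 = 3/5
¬r = ¬4/5 = 1/5
q ↔ ¬r = 4/5 ↔ 1/5 = 2/5
r → r = 4/5 → 4/5 = 1
(q ↔ ¬r) ↔ (r → r) = 2/5 ↔ 1 = 2/5
¬p = ¬1/5 = 4/5
p → r = 1/5 → 4/5 = 1
¬p ∨ (p → r) = 4/5 ∨ 1 = 1
(¬p ∨ (p → r)) ∨ r = 1 ∨ 4/5 = 1
((q ↔ ¬r) ↔ (r → r)) ↔ ((¬p ∨ (p → r)) ∨ r) = 2/5 ↔ 1 = 2/5
(¬r ∨ (((r → r) ∨ r) → ((q ∨ r) → (q ↔ p)))) → (((q ↔ ¬r) ↔ (r → r)) ↔ ((¬p ∨ (p → r)) ∨ r)) = 3/5 → 2/5 = 4/5

4/5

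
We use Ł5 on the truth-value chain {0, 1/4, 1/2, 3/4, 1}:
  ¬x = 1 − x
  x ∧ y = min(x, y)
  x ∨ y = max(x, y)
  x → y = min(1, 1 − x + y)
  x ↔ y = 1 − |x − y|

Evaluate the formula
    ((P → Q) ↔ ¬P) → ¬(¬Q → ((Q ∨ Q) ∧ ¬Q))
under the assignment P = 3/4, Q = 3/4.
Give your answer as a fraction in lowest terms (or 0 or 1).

P → Q = 3/4 → 3/4 = 1
¬P = ¬3/4 = 1/4
(P → Q) ↔ ¬P = 1 ↔ 1/4 = 1/4
¬Q = ¬3/4 = 1/4
Q ∨ Q = 3/4 ∨ 3/4 = 3/4
¬Q = ¬3/4 = 1/4
(Q ∨ Q) ∧ ¬Q = 3/4 ∧ 1/4 = 1/4
¬Q → ((Q ∨ Q) ∧ ¬Q) = 1/4 → 1/4 = 1
¬(¬Q → ((Q ∨ Q) ∧ ¬Q)) = ¬1 = 0
((P → Q) ↔ ¬P) → ¬(¬Q → ((Q ∨ Q) ∧ ¬Q)) = 1/4 → 0 = 3/4

3/4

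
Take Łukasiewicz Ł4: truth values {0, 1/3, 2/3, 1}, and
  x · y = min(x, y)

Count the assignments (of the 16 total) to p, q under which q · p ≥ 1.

1

p = 0, q = 0 ↦ 0  <
p = 0, q = 1/3 ↦ 0  <
p = 0, q = 2/3 ↦ 0  <
p = 0, q = 1 ↦ 0  <
p = 1/3, q = 0 ↦ 0  <
p = 1/3, q = 1/3 ↦ 1/3  <
p = 1/3, q = 2/3 ↦ 1/3  <
p = 1/3, q = 1 ↦ 1/3  <
p = 2/3, q = 0 ↦ 0  <
p = 2/3, q = 1/3 ↦ 1/3  <
p = 2/3, q = 2/3 ↦ 2/3  <
p = 2/3, q = 1 ↦ 2/3  <
p = 1, q = 0 ↦ 0  <
p = 1, q = 1/3 ↦ 1/3  <
p = 1, q = 2/3 ↦ 2/3  <
p = 1, q = 1 ↦ 1  ≥
So 1 of the 16 assignments meets the threshold.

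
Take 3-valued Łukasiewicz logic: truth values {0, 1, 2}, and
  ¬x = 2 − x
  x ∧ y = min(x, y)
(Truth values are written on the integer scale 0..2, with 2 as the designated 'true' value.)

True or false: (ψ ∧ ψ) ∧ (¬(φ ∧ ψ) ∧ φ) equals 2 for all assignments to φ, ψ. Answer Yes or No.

No

Counterexample: take φ = 0, ψ = 0.
ψ ∧ ψ = 0 ∧ 0 = 0
φ ∧ ψ = 0 ∧ 0 = 0
¬(φ ∧ ψ) = ¬0 = 2
¬(φ ∧ ψ) ∧ φ = 2 ∧ 0 = 0
(ψ ∧ ψ) ∧ (¬(φ ∧ ψ) ∧ φ) = 0 ∧ 0 = 0
This gives 0 ≠ 2.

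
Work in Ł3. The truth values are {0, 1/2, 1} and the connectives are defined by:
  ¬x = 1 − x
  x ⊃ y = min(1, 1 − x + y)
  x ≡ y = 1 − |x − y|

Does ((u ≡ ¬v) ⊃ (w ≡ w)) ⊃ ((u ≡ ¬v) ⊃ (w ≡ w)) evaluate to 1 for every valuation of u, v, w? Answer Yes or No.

At u = 0, v = 1/2, w = 1/2, for instance:
¬v = ¬1/2 = 1/2
u ≡ ¬v = 0 ≡ 1/2 = 1/2
w ≡ w = 1/2 ≡ 1/2 = 1
(u ≡ ¬v) ⊃ (w ≡ w) = 1/2 ⊃ 1 = 1
((u ≡ ¬v) ⊃ (w ≡ w)) ⊃ ((u ≡ ¬v) ⊃ (w ≡ w)) = 1 ⊃ 1 = 1
and checking the remaining 26 assignments likewise gives ≥ 1 in every case.

Yes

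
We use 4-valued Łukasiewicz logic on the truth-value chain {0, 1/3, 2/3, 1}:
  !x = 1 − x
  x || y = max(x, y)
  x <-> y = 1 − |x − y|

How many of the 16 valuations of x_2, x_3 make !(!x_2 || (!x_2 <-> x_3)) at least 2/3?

x_2 = 0, x_3 = 0 ↦ 0  <
x_2 = 0, x_3 = 1/3 ↦ 0  <
x_2 = 0, x_3 = 2/3 ↦ 0  <
x_2 = 0, x_3 = 1 ↦ 0  <
x_2 = 1/3, x_3 = 0 ↦ 1/3  <
x_2 = 1/3, x_3 = 1/3 ↦ 1/3  <
x_2 = 1/3, x_3 = 2/3 ↦ 0  <
x_2 = 1/3, x_3 = 1 ↦ 1/3  <
x_2 = 2/3, x_3 = 0 ↦ 1/3  <
x_2 = 2/3, x_3 = 1/3 ↦ 0  <
x_2 = 2/3, x_3 = 2/3 ↦ 1/3  <
x_2 = 2/3, x_3 = 1 ↦ 2/3  ≥
x_2 = 1, x_3 = 0 ↦ 0  <
x_2 = 1, x_3 = 1/3 ↦ 1/3  <
x_2 = 1, x_3 = 2/3 ↦ 2/3  ≥
x_2 = 1, x_3 = 1 ↦ 1  ≥
So 3 of the 16 assignments meet the threshold.

3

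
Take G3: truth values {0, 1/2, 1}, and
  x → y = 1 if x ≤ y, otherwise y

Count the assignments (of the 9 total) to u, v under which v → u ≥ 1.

u = 0, v = 0 ↦ 1  ≥
u = 0, v = 1/2 ↦ 0  <
u = 0, v = 1 ↦ 0  <
u = 1/2, v = 0 ↦ 1  ≥
u = 1/2, v = 1/2 ↦ 1  ≥
u = 1/2, v = 1 ↦ 1/2  <
u = 1, v = 0 ↦ 1  ≥
u = 1, v = 1/2 ↦ 1  ≥
u = 1, v = 1 ↦ 1  ≥
So 6 of the 9 assignments meet the threshold.

6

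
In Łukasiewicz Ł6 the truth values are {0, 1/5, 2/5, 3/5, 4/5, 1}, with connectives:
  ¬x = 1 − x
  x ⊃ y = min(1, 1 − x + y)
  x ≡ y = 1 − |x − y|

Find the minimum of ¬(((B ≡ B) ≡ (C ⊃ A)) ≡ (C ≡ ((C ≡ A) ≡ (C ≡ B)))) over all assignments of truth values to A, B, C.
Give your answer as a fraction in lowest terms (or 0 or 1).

Take A = 0, B = 1/5, C = 2/5:
B ≡ B = 1/5 ≡ 1/5 = 1
C ⊃ A = 2/5 ⊃ 0 = 3/5
(B ≡ B) ≡ (C ⊃ A) = 1 ≡ 3/5 = 3/5
C ≡ A = 2/5 ≡ 0 = 3/5
C ≡ B = 2/5 ≡ 1/5 = 4/5
(C ≡ A) ≡ (C ≡ B) = 3/5 ≡ 4/5 = 4/5
C ≡ ((C ≡ A) ≡ (C ≡ B)) = 2/5 ≡ 4/5 = 3/5
((B ≡ B) ≡ (C ⊃ A)) ≡ (C ≡ ((C ≡ A) ≡ (C ≡ B))) = 3/5 ≡ 3/5 = 1
¬(((B ≡ B) ≡ (C ⊃ A)) ≡ (C ≡ ((C ≡ A) ≡ (C ≡ B)))) = ¬1 = 0
No assignment yields a value below 0, so this is the minimum.

0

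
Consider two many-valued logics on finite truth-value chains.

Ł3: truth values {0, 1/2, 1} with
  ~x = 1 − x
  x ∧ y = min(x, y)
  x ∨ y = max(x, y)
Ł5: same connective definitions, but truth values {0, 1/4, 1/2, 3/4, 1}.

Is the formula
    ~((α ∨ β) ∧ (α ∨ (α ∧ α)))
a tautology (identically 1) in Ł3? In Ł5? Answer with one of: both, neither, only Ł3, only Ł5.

neither

In Ł3: at α = 1/2, β = 0 the value is 1/2 — not a tautology.
In Ł5: at α = 1/4, β = 0 the value is 3/4 — not a tautology.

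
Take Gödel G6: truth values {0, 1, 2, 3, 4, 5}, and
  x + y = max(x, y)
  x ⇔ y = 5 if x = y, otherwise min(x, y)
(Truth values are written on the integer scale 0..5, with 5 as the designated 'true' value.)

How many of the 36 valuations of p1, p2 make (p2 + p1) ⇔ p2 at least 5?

value 5: 21 assignments (counts)
value 4: 1 assignment
value 3: 2 assignments
value 2: 3 assignments
value 1: 4 assignments
value 0: 5 assignments
So 21 of the 36 assignments meet the threshold.

21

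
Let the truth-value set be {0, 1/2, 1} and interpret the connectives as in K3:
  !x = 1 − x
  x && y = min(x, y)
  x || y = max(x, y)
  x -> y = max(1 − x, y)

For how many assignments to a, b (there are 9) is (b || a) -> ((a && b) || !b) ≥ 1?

a = 0, b = 0 ↦ 1  ≥
a = 0, b = 1/2 ↦ 1/2  <
a = 0, b = 1 ↦ 0  <
a = 1/2, b = 0 ↦ 1  ≥
a = 1/2, b = 1/2 ↦ 1/2  <
a = 1/2, b = 1 ↦ 1/2  <
a = 1, b = 0 ↦ 1  ≥
a = 1, b = 1/2 ↦ 1/2  <
a = 1, b = 1 ↦ 1  ≥
So 4 of the 9 assignments meet the threshold.

4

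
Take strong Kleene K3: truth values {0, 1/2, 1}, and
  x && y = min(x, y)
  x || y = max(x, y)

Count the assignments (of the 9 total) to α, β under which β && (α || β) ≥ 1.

α = 0, β = 0 ↦ 0  <
α = 0, β = 1/2 ↦ 1/2  <
α = 0, β = 1 ↦ 1  ≥
α = 1/2, β = 0 ↦ 0  <
α = 1/2, β = 1/2 ↦ 1/2  <
α = 1/2, β = 1 ↦ 1  ≥
α = 1, β = 0 ↦ 0  <
α = 1, β = 1/2 ↦ 1/2  <
α = 1, β = 1 ↦ 1  ≥
So 3 of the 9 assignments meet the threshold.

3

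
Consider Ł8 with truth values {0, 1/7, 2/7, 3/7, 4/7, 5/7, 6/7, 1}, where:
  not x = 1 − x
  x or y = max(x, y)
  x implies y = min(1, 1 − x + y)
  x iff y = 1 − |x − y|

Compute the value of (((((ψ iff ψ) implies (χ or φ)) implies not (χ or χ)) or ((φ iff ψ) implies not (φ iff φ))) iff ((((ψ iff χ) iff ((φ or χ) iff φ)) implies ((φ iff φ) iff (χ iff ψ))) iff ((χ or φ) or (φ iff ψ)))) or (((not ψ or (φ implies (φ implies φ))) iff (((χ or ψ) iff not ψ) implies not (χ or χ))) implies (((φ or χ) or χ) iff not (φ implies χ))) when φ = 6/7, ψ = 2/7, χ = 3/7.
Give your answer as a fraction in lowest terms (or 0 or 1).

6/7

ψ iff ψ = 2/7 iff 2/7 = 1
χ or φ = 3/7 or 6/7 = 6/7
(ψ iff ψ) implies (χ or φ) = 1 implies 6/7 = 6/7
χ or χ = 3/7 or 3/7 = 3/7
not (χ or χ) = not 3/7 = 4/7
((ψ iff ψ) implies (χ or φ)) implies not (χ or χ) = 6/7 implies 4/7 = 5/7
φ iff ψ = 6/7 iff 2/7 = 3/7
φ iff φ = 6/7 iff 6/7 = 1
not (φ iff φ) = not 1 = 0
(φ iff ψ) implies not (φ iff φ) = 3/7 implies 0 = 4/7
(((ψ iff ψ) implies (χ or φ)) implies not (χ or χ)) or ((φ iff ψ) implies not (φ iff φ)) = 5/7 or 4/7 = 5/7
ψ iff χ = 2/7 iff 3/7 = 6/7
φ or χ = 6/7 or 3/7 = 6/7
(φ or χ) iff φ = 6/7 iff 6/7 = 1
(ψ iff χ) iff ((φ or χ) iff φ) = 6/7 iff 1 = 6/7
φ iff φ = 6/7 iff 6/7 = 1
χ iff ψ = 3/7 iff 2/7 = 6/7
(φ iff φ) iff (χ iff ψ) = 1 iff 6/7 = 6/7
((ψ iff χ) iff ((φ or χ) iff φ)) implies ((φ iff φ) iff (χ iff ψ)) = 6/7 implies 6/7 = 1
χ or φ = 3/7 or 6/7 = 6/7
φ iff ψ = 6/7 iff 2/7 = 3/7
(χ or φ) or (φ iff ψ) = 6/7 or 3/7 = 6/7
(((ψ iff χ) iff ((φ or χ) iff φ)) implies ((φ iff φ) iff (χ iff ψ))) iff ((χ or φ) or (φ iff ψ)) = 1 iff 6/7 = 6/7
((((ψ iff ψ) implies (χ or φ)) implies not (χ or χ)) or ((φ iff ψ) implies not (φ iff φ))) iff ((((ψ iff χ) iff ((φ or χ) iff φ)) implies ((φ iff φ) iff (χ iff ψ))) iff ((χ or φ) or (φ iff ψ))) = 5/7 iff 6/7 = 6/7
not ψ = not 2/7 = 5/7
φ implies φ = 6/7 implies 6/7 = 1
φ implies (φ implies φ) = 6/7 implies 1 = 1
not ψ or (φ implies (φ implies φ)) = 5/7 or 1 = 1
χ or ψ = 3/7 or 2/7 = 3/7
not ψ = not 2/7 = 5/7
(χ or ψ) iff not ψ = 3/7 iff 5/7 = 5/7
χ or χ = 3/7 or 3/7 = 3/7
not (χ or χ) = not 3/7 = 4/7
((χ or ψ) iff not ψ) implies not (χ or χ) = 5/7 implies 4/7 = 6/7
(not ψ or (φ implies (φ implies φ))) iff (((χ or ψ) iff not ψ) implies not (χ or χ)) = 1 iff 6/7 = 6/7
φ or χ = 6/7 or 3/7 = 6/7
(φ or χ) or χ = 6/7 or 3/7 = 6/7
φ implies χ = 6/7 implies 3/7 = 4/7
not (φ implies χ) = not 4/7 = 3/7
((φ or χ) or χ) iff not (φ implies χ) = 6/7 iff 3/7 = 4/7
((not ψ or (φ implies (φ implies φ))) iff (((χ or ψ) iff not ψ) implies not (χ or χ))) implies (((φ or χ) or χ) iff not (φ implies χ)) = 6/7 implies 4/7 = 5/7
(((((ψ iff ψ) implies (χ or φ)) implies not (χ or χ)) or ((φ iff ψ) implies not (φ iff φ))) iff ((((ψ iff χ) iff ((φ or χ) iff φ)) implies ((φ iff φ) iff (χ iff ψ))) iff ((χ or φ) or (φ iff ψ)))) or (((not ψ or (φ implies (φ implies φ))) iff (((χ or ψ) iff not ψ) implies not (χ or χ))) implies (((φ or χ) or χ) iff not (φ implies χ))) = 6/7 or 5/7 = 6/7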